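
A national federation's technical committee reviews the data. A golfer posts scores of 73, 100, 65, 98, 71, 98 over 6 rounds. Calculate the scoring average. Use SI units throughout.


Average = sum / n
Sum = 505
Average = 505 / 6 = 84.1667

84.1667


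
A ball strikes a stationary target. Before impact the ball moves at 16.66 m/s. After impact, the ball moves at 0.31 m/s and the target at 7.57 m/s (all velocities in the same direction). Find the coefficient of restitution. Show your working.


e = (v2_after - v1_after) / (v1_before - v2_before)
Numerator = 7.57 - 0.31 = 7.26
Denominator = 16.66 - 0 = 16.66
e = 7.26 / 16.66 = 0.4358

0.4358


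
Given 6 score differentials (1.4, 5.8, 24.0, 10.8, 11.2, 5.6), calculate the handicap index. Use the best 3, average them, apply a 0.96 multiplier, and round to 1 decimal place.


All differentials: 1.4, 5.8, 24.0, 10.8, 11.2, 5.6
Sorted: 1.4, 5.6, 5.8, 10.8, 11.2, 24.0
Best 3: 1.4, 5.6, 5.8
Average of best = 12.8 / 3 = 4.2667
Raw index = 4.2667 * 0.96 = 4.096
Handicap index = round(4.096, 1) = 4.1

4.1


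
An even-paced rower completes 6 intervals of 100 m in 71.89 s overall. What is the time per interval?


Split time = total_time / n_laps = 71.89 / 6
Split time = 11.9817 s per lap

11.9817 s


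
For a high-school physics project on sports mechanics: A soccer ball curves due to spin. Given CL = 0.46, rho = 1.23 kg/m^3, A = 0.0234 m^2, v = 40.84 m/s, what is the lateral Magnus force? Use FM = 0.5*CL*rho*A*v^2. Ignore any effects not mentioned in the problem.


FM = 0.5 * CL * rho * A * v^2
FM = 0.5 * 0.46 * 1.23 * 0.0234 * 40.84^2
v^2 = 1667.9056
FM = 0.5 * 0.46 * 1.23 * 0.0234 * 1667.9056 = 11.0413 N

11.0413 N


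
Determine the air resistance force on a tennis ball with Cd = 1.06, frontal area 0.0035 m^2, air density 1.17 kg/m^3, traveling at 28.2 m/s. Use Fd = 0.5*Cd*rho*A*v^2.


Fd = 0.5 * Cd * rho * A * v^2
Fd = 0.5 * 1.06 * 1.17 * 0.0035 * 28.2^2
v^2 = 795.24
Fd = 0.5 * 1.06 * 1.17 * 0.0035 * 795.24 = 1.7259 N

1.7259 N


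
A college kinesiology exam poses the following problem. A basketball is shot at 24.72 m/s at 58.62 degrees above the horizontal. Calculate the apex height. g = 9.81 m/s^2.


H = (v*sin(theta))^2 / (2*g)
vy = v*sin(theta) = 24.72 * sin(58.62 deg) = 21.1043 m/s
H = vy^2 / (2*g) = 445.3902 / (2*9.81)
H = 445.3902 / 19.62 = 22.7008 m

22.7008 m


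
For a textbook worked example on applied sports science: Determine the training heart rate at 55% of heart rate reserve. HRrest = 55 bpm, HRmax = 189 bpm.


Target = HRrest + pct*(HRmax - HRrest)
Heart rate reserve = HRmax - HRrest = 189 - 55 = 134 bpm
Fraction = 55% = 0.55
Target = 55 + 0.55 * 134
Target = 55 + 73.7 = 128.7 bpm

128.7 bpm


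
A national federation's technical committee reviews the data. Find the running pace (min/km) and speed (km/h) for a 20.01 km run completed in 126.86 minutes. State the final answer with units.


Pace = time / distance = 126.86 min / 20.01 km = 6.3398 min/km
Speed = distance / time_in_hours = 20.01 / 2.1143 hr
Speed = 9.464 km/h

6.3398 min/km, 9.464 km/h


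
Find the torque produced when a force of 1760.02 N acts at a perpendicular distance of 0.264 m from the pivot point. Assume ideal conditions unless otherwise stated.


tau = F * d
tau = 1760.02 * 0.264
tau = 464.6453 N*m

464.6453 N*m


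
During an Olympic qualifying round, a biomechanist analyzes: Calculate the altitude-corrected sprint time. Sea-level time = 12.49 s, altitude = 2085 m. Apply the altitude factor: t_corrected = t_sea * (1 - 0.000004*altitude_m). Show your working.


Correction factor = 1 - 0.000004 * 2085 = 0.99166
t_corrected = t_sea * factor = 12.49 * 0.99166
t_corrected = 12.3858 s

12.3858 s


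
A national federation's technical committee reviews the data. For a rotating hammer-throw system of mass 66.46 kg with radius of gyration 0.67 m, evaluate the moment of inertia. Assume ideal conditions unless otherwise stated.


I = m * k^2
I = 66.46 * 0.67^2
I = 66.46 * 0.4489 = 29.8339 kg*m^2

29.8339 kg*m^2


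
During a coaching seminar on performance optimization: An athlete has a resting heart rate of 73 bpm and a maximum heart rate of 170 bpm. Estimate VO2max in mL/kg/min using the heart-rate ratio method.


VO2max = 15.3 * HRmax / HRrest
VO2max = 15.3 * 170 / 73
VO2max = 2601 / 73 = 35.6301 mL/kg/min

35.6301 mL/kg/min


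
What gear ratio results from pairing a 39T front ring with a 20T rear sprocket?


GR = front_teeth / rear_teeth
GR = 39 / 20
GR = 1.95

1.95


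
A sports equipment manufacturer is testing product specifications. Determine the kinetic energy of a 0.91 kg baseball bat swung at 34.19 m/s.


KE = 0.5 * m * v^2
KE = 0.5 * 0.91 * 34.19^2
KE = 0.5 * 0.91 * 1168.9561 = 531.875 J

531.875 J


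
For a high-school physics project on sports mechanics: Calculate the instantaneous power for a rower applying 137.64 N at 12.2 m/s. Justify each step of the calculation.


P = F * v
P = 137.64 * 12.2
P = 1679.208 W

1679.208 W


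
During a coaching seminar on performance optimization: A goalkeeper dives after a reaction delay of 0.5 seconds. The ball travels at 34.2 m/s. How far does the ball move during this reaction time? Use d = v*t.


d = v * t
d = 34.2 * 0.5
d = 17.1 m

17.1 m


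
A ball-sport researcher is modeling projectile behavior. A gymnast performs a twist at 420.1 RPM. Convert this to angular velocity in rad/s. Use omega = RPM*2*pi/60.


omega = RPM * 2 * pi / 60
omega = 420.1 * 2 * 3.14159 / 60
omega = 2639.5661 / 60 = 43.9928 rad/s

43.9928 rad/s


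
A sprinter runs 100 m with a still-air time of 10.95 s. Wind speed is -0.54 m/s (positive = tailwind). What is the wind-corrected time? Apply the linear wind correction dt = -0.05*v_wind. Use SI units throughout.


dt = -0.05 * v_wind = -0.05 * -0.54 = 0.027 s
t_corrected = t_still + dt = 10.95 + (0.027)
t_corrected = 10.977 s

10.977 s


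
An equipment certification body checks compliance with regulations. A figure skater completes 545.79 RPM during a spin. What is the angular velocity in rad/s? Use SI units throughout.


omega = RPM * 2 * pi / 60
omega = 545.79 * 2 * 3.14159 / 60
omega = 3429.2997 / 60 = 57.155 rad/s

57.155 rad/s


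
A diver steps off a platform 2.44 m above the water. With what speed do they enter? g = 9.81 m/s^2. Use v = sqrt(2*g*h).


v = sqrt(2 * g * h)
v = sqrt(2 * 9.81 * 2.44)
v = sqrt(47.8728) = 6.919 m/s

6.919 m/s


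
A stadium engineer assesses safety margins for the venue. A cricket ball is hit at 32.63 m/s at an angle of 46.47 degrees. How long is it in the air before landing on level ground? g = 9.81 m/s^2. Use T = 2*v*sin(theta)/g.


T = 2*v*sin(theta)/g
sin(theta) = sin(46.47 deg) = 0.725
T = 2*32.63*0.725 / 9.81
T = 47.3144 / 9.81 = 4.8231 s

4.8231 s


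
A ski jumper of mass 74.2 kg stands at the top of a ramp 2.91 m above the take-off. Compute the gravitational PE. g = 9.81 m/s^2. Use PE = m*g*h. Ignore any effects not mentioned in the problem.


PE = m * g * h
PE = 74.2 * 9.81 * 2.91
PE = 727.902 * 2.91 = 2118.1948 J

2118.1948 J


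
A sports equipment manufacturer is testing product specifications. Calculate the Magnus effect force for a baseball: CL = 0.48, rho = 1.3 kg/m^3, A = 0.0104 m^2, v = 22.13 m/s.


FM = 0.5 * CL * rho * A * v^2
FM = 0.5 * 0.48 * 1.3 * 0.0104 * 22.13^2
v^2 = 489.7369
FM = 0.5 * 0.48 * 1.3 * 0.0104 * 489.7369 = 1.5891 N

1.5891 N


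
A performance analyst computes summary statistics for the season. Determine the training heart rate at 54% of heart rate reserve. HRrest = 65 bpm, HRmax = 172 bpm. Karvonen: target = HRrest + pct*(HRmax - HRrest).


Target = HRrest + pct*(HRmax - HRrest)
Heart rate reserve = HRmax - HRrest = 172 - 65 = 107 bpm
Fraction = 54% = 0.54
Target = 65 + 0.54 * 107
Target = 65 + 57.78 = 122.78 bpm

122.78 bpm


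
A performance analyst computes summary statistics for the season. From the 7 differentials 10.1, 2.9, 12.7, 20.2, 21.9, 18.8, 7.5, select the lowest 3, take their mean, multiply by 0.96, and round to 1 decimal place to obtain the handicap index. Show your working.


All differentials: 10.1, 2.9, 12.7, 20.2, 21.9, 18.8, 7.5
Sorted: 2.9, 7.5, 10.1, 12.7, 18.8, 20.2, 21.9
Best 3: 2.9, 7.5, 10.1
Average of best = 20.5 / 3 = 6.8333
Raw index = 6.8333 * 0.96 = 6.56
Handicap index = round(6.56, 1) = 6.6

6.6


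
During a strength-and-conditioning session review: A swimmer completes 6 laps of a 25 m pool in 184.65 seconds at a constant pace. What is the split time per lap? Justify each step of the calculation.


Split time = total_time / n_laps = 184.65 / 6
Split time = 30.775 s per lap

30.775 s


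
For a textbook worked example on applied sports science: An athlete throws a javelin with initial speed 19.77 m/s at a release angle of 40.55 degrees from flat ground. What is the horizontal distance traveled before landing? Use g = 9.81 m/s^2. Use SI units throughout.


R = v^2 * sin(2*theta) / g
Convert angle to radians: theta = 40.55 deg = 0.7077 rad
sin(2*theta) = sin(1.4155) = 0.988
R = 19.77^2 * 0.988 / 9.81
R = 390.8529 * 0.988 / 9.81 = 39.3626 m

39.3626 m


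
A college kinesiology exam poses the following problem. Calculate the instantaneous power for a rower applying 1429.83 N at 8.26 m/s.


P = F * v
P = 1429.83 * 8.26
P = 11810.3958 W

11810.3958 W


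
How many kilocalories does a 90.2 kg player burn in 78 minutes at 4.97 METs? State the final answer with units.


kcal = MET * mass * time_hr
Convert time: 78 min = 1.3 hr
kcal = 4.97 * 90.2 * 1.3
kcal = 582.7822 kcal

582.7822 kcal


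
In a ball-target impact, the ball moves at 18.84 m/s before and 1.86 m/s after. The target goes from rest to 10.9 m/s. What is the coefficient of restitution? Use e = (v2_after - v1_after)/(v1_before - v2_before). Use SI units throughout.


e = (v2_after - v1_after) / (v1_before - v2_before)
Numerator = 10.9 - 1.86 = 9.04
Denominator = 18.84 - 0 = 18.84
e = 9.04 / 18.84 = 0.4798

0.4798


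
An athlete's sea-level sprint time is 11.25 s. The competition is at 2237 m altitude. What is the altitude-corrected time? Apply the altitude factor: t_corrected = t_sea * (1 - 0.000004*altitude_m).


Correction factor = 1 - 0.000004 * 2237 = 0.991052
t_corrected = t_sea * factor = 11.25 * 0.991052
t_corrected = 11.1493 s

11.1493 s


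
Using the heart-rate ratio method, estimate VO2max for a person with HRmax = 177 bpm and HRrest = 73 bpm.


VO2max = 15.3 * HRmax / HRrest
VO2max = 15.3 * 177 / 73
VO2max = 2708.1 / 73 = 37.0973 mL/kg/min

37.0973 mL/kg/min


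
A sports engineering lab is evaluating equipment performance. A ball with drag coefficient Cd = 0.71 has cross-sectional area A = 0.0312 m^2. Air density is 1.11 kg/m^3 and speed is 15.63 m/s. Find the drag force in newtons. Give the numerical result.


Fd = 0.5 * Cd * rho * A * v^2
Fd = 0.5 * 0.71 * 1.11 * 0.0312 * 15.63^2
v^2 = 244.2969
Fd = 0.5 * 0.71 * 1.11 * 0.0312 * 244.2969 = 3.0035 N

3.0035 N


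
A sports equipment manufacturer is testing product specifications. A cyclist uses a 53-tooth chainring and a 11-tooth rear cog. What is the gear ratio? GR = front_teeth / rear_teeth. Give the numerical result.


GR = front_teeth / rear_teeth
GR = 53 / 11
GR = 4.8182

4.8182


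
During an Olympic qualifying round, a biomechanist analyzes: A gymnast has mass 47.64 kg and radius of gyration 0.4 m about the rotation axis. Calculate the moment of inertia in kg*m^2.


I = m * k^2
I = 47.64 * 0.4^2
I = 47.64 * 0.16 = 7.6224 kg*m^2

7.6224 kg*m^2


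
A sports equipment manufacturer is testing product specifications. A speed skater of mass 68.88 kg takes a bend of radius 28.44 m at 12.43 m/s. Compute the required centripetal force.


Fc = m * v^2 / r
v^2 = 12.43^2 = 154.5049
Fc = 68.88 * 154.5049 / 28.44
Fc = 10642.2975 / 28.44 = 374.2017 N

374.2017 N


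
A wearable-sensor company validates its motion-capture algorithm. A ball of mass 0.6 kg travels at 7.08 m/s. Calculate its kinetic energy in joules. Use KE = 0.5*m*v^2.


KE = 0.5 * m * v^2
KE = 0.5 * 0.6 * 7.08^2
KE = 0.5 * 0.6 * 50.1264 = 15.0379 J

15.0379 J


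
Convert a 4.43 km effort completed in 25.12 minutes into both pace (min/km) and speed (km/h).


Pace = time / distance = 25.12 min / 4.43 km = 5.6704 min/km
Speed = distance / time_in_hours = 4.43 / 0.4187 hr
Speed = 10.5812 km/h

5.6704 min/km, 10.5812 km/h


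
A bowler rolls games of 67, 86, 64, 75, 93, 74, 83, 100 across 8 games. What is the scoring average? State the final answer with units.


Average = sum / n
Sum = 642
Average = 642 / 8 = 80.25

80.25


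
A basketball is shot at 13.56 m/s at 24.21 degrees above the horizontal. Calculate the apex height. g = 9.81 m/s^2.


H = (v*sin(theta))^2 / (2*g)
vy = v*sin(theta) = 13.56 * sin(24.21 deg) = 5.5607 m/s
H = vy^2 / (2*g) = 30.9216 / (2*9.81)
H = 30.9216 / 19.62 = 1.576 m

1.576 m


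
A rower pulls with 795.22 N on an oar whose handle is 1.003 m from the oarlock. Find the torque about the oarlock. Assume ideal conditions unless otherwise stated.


tau = F * d
tau = 795.22 * 1.003
tau = 797.6057 N*m

797.6057 N*m


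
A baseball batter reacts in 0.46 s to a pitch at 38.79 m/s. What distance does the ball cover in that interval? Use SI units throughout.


d = v * t
d = 38.79 * 0.46
d = 17.8434 m

17.8434 m


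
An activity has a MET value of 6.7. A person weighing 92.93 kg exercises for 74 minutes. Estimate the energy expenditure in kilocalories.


kcal = MET * mass * time_hr
Convert time: 74 min = 1.2333 hr
kcal = 6.7 * 92.93 * 1.2333
kcal = 767.9116 kcal

767.9116 kcal


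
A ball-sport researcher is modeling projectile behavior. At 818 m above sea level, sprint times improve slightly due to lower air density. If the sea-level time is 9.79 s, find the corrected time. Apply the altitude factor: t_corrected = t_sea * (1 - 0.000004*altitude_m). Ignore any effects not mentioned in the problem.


Correction factor = 1 - 0.000004 * 818 = 0.996728
t_corrected = t_sea * factor = 9.79 * 0.996728
t_corrected = 9.758 s

9.758 s


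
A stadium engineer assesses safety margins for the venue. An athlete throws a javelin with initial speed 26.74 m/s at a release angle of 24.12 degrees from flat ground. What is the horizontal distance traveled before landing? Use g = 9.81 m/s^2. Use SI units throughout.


R = v^2 * sin(2*theta) / g
Convert angle to radians: theta = 24.12 deg = 0.421 rad
sin(2*theta) = sin(0.8419) = 0.7459
R = 26.74^2 * 0.7459 / 9.81
R = 715.0276 * 0.7459 / 9.81 = 54.3699 m

54.3699 m


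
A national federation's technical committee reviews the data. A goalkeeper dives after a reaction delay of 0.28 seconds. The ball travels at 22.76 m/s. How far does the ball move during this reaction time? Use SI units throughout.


d = v * t
d = 22.76 * 0.28
d = 6.3728 m

6.3728 m


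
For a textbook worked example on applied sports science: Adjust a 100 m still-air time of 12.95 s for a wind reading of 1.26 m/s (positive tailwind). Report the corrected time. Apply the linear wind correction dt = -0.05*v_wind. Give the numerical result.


dt = -0.05 * v_wind = -0.05 * 1.26 = -0.063 s
t_corrected = t_still + dt = 12.95 + (-0.063)
t_corrected = 12.887 s

12.887 s


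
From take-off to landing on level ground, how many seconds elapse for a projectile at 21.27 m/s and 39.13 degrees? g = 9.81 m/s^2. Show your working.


T = 2*v*sin(theta)/g
sin(theta) = sin(39.13 deg) = 0.6311
T = 2*21.27*0.6311 / 9.81
T = 26.8462 / 9.81 = 2.7366 s

2.7366 s


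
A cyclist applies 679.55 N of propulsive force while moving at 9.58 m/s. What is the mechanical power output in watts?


P = F * v
P = 679.55 * 9.58
P = 6510.089 W

6510.089 W


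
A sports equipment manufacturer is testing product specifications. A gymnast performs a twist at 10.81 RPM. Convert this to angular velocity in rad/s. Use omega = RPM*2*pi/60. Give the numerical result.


omega = RPM * 2 * pi / 60
omega = 10.81 * 2 * 3.14159 / 60
omega = 67.9212 / 60 = 1.132 rad/s

1.132 rad/s


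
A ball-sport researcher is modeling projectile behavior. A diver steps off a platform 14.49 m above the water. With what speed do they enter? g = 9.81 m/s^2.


v = sqrt(2 * g * h)
v = sqrt(2 * 9.81 * 14.49)
v = sqrt(284.2938) = 16.861 m/s

16.861 m/s


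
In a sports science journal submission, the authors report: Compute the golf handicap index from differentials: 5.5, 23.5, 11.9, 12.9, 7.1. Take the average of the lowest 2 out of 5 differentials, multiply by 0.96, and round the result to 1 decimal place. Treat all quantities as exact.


All differentials: 5.5, 23.5, 11.9, 12.9, 7.1
Sorted: 5.5, 7.1, 11.9, 12.9, 23.5
Best 2: 5.5, 7.1
Average of best = 12.6 / 2 = 6.3
Raw index = 6.3 * 0.96 = 6.048
Handicap index = round(6.048, 1) = 6.0

6.0


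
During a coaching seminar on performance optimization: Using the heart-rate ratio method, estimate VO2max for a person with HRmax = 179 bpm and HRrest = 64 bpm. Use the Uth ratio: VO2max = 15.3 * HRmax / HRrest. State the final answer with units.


VO2max = 15.3 * HRmax / HRrest
VO2max = 15.3 * 179 / 64
VO2max = 2738.7 / 64 = 42.7922 mL/kg/min

42.7922 mL/kg/min


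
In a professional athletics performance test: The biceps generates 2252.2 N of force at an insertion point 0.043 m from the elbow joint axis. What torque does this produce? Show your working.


tau = F * d
tau = 2252.2 * 0.043
tau = 96.8446 N*m

96.8446 N*m


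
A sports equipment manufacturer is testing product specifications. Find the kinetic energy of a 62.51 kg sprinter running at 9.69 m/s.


KE = 0.5 * m * v^2
KE = 0.5 * 62.51 * 9.69^2
KE = 0.5 * 62.51 * 93.8961 = 2934.7226 J

2934.7226 J


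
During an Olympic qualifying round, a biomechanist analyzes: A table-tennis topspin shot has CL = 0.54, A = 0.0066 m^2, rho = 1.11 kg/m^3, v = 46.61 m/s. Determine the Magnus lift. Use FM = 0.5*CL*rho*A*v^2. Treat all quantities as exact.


FM = 0.5 * CL * rho * A * v^2
FM = 0.5 * 0.54 * 1.11 * 0.0066 * 46.61^2
v^2 = 2172.4921
FM = 0.5 * 0.54 * 1.11 * 0.0066 * 2172.4921 = 4.2972 N

4.2972 N


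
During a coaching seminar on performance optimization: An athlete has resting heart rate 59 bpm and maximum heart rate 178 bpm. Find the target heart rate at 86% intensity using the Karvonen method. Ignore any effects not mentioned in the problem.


Target = HRrest + pct*(HRmax - HRrest)
Heart rate reserve = HRmax - HRrest = 178 - 59 = 119 bpm
Fraction = 86% = 0.86
Target = 59 + 0.86 * 119
Target = 59 + 102.34 = 161.34 bpm

161.34 bpm


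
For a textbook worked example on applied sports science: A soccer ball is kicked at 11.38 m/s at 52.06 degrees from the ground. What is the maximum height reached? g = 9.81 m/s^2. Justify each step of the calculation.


H = (v*sin(theta))^2 / (2*g)
vy = v*sin(theta) = 11.38 * sin(52.06 deg) = 8.9749 m/s
H = vy^2 / (2*g) = 80.5487 / (2*9.81)
H = 80.5487 / 19.62 = 4.1054 m

4.1054 m


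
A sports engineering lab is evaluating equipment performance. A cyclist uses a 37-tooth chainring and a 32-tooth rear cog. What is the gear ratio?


GR = front_teeth / rear_teeth
GR = 37 / 32
GR = 1.1562

1.1562


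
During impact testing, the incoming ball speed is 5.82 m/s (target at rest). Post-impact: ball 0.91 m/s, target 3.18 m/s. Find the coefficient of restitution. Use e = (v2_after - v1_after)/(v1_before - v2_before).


e = (v2_after - v1_after) / (v1_before - v2_before)
Numerator = 3.18 - 0.91 = 2.27
Denominator = 5.82 - 0 = 5.82
e = 2.27 / 5.82 = 0.39

0.39


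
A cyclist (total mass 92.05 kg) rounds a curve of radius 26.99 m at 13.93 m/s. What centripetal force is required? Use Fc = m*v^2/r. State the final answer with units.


Fc = m * v^2 / r
v^2 = 13.93^2 = 194.0449
Fc = 92.05 * 194.0449 / 26.99
Fc = 17861.833 / 26.99 = 661.7945 N

661.7945 N


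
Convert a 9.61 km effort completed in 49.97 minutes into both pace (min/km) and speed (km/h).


Pace = time / distance = 49.97 min / 9.61 km = 5.1998 min/km
Speed = distance / time_in_hours = 9.61 / 0.8328 hr
Speed = 11.5389 km/h

5.1998 min/km, 11.5389 km/h


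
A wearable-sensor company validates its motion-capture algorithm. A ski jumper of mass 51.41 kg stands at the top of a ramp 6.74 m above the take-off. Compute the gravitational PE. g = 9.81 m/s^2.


PE = m * g * h
PE = 51.41 * 9.81 * 6.74
PE = 504.3321 * 6.74 = 3399.1984 J

3399.1984 J


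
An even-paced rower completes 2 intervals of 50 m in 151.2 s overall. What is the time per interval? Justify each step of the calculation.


Split time = total_time / n_laps = 151.2 / 2
Split time = 75.6 s per lap

75.6 s


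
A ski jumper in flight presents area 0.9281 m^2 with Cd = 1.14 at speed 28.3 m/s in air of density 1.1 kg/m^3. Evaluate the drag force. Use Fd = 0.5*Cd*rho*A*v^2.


Fd = 0.5 * Cd * rho * A * v^2
Fd = 0.5 * 1.14 * 1.1 * 0.9281 * 28.3^2
v^2 = 800.89
Fd = 0.5 * 1.14 * 1.1 * 0.9281 * 800.89 = 466.0529 N

466.0529 N


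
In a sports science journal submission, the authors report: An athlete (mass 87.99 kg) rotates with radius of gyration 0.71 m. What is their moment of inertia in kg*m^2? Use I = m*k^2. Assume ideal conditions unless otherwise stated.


I = m * k^2
I = 87.99 * 0.71^2
I = 87.99 * 0.5041 = 44.3558 kg*m^2

44.3558 kg*m^2


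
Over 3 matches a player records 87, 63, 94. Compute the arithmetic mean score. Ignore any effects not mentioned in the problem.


Average = sum / n
Sum = 244
Average = 244 / 3 = 81.3333

81.3333


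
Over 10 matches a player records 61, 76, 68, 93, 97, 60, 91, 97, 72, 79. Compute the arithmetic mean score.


Average = sum / n
Sum = 794
Average = 794 / 10 = 79.4

79.4


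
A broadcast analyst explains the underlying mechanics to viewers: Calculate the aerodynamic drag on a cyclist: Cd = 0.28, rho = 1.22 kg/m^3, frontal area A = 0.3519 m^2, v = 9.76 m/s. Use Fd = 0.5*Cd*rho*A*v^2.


Fd = 0.5 * Cd * rho * A * v^2
Fd = 0.5 * 0.28 * 1.22 * 0.3519 * 9.76^2
v^2 = 95.2576
Fd = 0.5 * 0.28 * 1.22 * 0.3519 * 95.2576 = 5.7254 N

5.7254 N


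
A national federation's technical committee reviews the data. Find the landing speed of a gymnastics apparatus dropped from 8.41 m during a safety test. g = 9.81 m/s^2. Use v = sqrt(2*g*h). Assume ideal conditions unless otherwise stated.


v = sqrt(2 * g * h)
v = sqrt(2 * 9.81 * 8.41)
v = sqrt(165.0042) = 12.8454 m/s

12.8454 m/s


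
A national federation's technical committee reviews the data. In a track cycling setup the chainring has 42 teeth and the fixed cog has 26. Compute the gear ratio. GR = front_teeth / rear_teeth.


GR = front_teeth / rear_teeth
GR = 42 / 26
GR = 1.6154

1.6154


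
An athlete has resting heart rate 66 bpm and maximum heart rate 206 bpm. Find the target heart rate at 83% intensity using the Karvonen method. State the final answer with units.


Target = HRrest + pct*(HRmax - HRrest)
Heart rate reserve = HRmax - HRrest = 206 - 66 = 140 bpm
Fraction = 83% = 0.83
Target = 66 + 0.83 * 140
Target = 66 + 116.2 = 182.2 bpm

182.2 bpm


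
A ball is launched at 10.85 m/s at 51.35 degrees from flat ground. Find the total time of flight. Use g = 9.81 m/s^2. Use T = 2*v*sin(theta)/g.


T = 2*v*sin(theta)/g
sin(theta) = sin(51.35 deg) = 0.781
T = 2*10.85*0.781 / 9.81
T = 16.9472 / 9.81 = 1.7275 s

1.7275 s


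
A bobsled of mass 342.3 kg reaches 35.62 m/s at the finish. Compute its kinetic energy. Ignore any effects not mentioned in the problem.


KE = 0.5 * m * v^2
KE = 0.5 * 342.3 * 35.62^2
KE = 0.5 * 342.3 * 1268.7844 = 217152.4501 J

217152.4501 J


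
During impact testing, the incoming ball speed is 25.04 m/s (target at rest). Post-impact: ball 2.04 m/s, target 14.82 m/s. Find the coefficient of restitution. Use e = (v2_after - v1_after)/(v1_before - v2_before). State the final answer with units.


e = (v2_after - v1_after) / (v1_before - v2_before)
Numerator = 14.82 - 2.04 = 12.78
Denominator = 25.04 - 0 = 25.04
e = 12.78 / 25.04 = 0.5104

0.5104


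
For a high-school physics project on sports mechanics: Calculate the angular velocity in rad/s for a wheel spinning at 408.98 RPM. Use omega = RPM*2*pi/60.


omega = RPM * 2 * pi / 60
omega = 408.98 * 2 * 3.14159 / 60
omega = 2569.6971 / 60 = 42.8283 rad/s

42.8283 rad/s


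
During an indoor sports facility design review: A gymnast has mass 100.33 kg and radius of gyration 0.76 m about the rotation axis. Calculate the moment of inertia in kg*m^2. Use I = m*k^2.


I = m * k^2
I = 100.33 * 0.76^2
I = 100.33 * 0.5776 = 57.9506 kg*m^2

57.9506 kg*m^2


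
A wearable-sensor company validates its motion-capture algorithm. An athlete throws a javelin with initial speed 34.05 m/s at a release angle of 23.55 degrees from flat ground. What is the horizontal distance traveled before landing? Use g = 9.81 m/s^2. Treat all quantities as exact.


R = v^2 * sin(2*theta) / g
Convert angle to radians: theta = 23.55 deg = 0.411 rad
sin(2*theta) = sin(0.8221) = 0.7325
R = 34.05^2 * 0.7325 / 9.81
R = 1159.4025 * 0.7325 / 9.81 = 86.5762 m

86.5762 m


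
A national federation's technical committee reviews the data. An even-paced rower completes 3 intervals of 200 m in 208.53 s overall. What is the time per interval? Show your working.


Split time = total_time / n_laps = 208.53 / 3
Split time = 69.51 s per lap

69.51 s


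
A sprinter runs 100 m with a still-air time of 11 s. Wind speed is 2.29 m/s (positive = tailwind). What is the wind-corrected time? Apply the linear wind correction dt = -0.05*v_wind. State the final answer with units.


dt = -0.05 * v_wind = -0.05 * 2.29 = -0.1145 s
t_corrected = t_still + dt = 11 + (-0.1145)
t_corrected = 10.8855 s

10.8855 s


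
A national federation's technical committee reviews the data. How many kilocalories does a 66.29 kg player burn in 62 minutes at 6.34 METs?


kcal = MET * mass * time_hr
Convert time: 62 min = 1.0333 hr
kcal = 6.34 * 66.29 * 1.0333
kcal = 434.2879 kcal

434.2879 kcal


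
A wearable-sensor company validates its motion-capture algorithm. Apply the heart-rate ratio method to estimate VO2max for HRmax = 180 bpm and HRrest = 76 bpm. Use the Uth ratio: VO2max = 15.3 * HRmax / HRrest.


VO2max = 15.3 * HRmax / HRrest
VO2max = 15.3 * 180 / 76
VO2max = 2754 / 76 = 36.2368 mL/kg/min

36.2368 mL/kg/min


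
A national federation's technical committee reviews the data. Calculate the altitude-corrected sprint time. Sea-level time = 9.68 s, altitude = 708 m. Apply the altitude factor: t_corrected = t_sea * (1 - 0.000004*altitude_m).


Correction factor = 1 - 0.000004 * 708 = 0.997168
t_corrected = t_sea * factor = 9.68 * 0.997168
t_corrected = 9.6526 s

9.6526 s


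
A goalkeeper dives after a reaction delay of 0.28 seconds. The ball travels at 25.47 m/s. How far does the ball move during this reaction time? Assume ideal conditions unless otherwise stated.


d = v * t
d = 25.47 * 0.28
d = 7.1316 m

7.1316 m


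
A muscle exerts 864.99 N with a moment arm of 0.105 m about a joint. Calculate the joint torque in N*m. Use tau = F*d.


tau = F * d
tau = 864.99 * 0.105
tau = 90.8239 N*m

90.8239 N*m


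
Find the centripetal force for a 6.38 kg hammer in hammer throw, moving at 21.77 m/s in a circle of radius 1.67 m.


Fc = m * v^2 / r
v^2 = 21.77^2 = 473.9329
Fc = 6.38 * 473.9329 / 1.67
Fc = 3023.6919 / 1.67 = 1810.594 N

1810.594 N


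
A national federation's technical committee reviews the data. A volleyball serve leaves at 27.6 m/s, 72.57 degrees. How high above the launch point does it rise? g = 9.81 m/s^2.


H = (v*sin(theta))^2 / (2*g)
vy = v*sin(theta) = 27.6 * sin(72.57 deg) = 26.3327 m/s
H = vy^2 / (2*g) = 693.4115 / (2*9.81)
H = 693.4115 / 19.62 = 35.3421 m

35.3421 m


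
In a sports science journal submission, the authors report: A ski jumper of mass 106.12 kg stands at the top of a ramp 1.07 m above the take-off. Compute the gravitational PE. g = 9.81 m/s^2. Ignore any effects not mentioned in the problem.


PE = m * g * h
PE = 106.12 * 9.81 * 1.07
PE = 1041.0372 * 1.07 = 1113.9098 J

1113.9098 J


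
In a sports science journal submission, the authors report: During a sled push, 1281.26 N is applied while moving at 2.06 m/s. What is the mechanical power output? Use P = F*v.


P = F * v
P = 1281.26 * 2.06
P = 2639.3956 W

2639.3956 W


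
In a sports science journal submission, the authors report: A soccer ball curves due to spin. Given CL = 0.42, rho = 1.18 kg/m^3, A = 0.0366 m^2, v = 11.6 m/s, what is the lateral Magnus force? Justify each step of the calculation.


FM = 0.5 * CL * rho * A * v^2
FM = 0.5 * 0.42 * 1.18 * 0.0366 * 11.6^2
v^2 = 134.56
FM = 0.5 * 0.42 * 1.18 * 0.0366 * 134.56 = 1.2204 N

1.2204 N


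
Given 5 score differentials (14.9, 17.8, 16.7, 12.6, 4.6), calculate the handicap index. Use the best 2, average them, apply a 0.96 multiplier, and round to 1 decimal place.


All differentials: 14.9, 17.8, 16.7, 12.6, 4.6
Sorted: 4.6, 12.6, 14.9, 16.7, 17.8
Best 2: 4.6, 12.6
Average of best = 17.2 / 2 = 8.6
Raw index = 8.6 * 0.96 = 8.256
Handicap index = round(8.256, 1) = 8.3

8.3


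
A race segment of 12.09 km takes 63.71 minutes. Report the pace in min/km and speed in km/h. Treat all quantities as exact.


Pace = time / distance = 63.71 min / 12.09 km = 5.2696 min/km
Speed = distance / time_in_hours = 12.09 / 1.0618 hr
Speed = 11.386 km/h

5.2696 min/km, 11.386 km/h


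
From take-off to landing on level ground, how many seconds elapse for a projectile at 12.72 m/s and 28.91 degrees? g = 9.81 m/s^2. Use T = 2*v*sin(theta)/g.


T = 2*v*sin(theta)/g
sin(theta) = sin(28.91 deg) = 0.4834
T = 2*12.72*0.4834 / 9.81
T = 12.2986 / 9.81 = 1.2537 s

1.2537 s


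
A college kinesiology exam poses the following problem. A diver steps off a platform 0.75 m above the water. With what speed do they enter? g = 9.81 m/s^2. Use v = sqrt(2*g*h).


v = sqrt(2 * g * h)
v = sqrt(2 * 9.81 * 0.75)
v = sqrt(14.715) = 3.836 m/s

3.836 m/s


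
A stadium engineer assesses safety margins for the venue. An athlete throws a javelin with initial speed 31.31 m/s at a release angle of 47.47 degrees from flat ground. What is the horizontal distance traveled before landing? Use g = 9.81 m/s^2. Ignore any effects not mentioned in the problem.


R = v^2 * sin(2*theta) / g
Convert angle to radians: theta = 47.47 deg = 0.8285 rad
sin(2*theta) = sin(1.657) = 0.9963
R = 31.31^2 * 0.9963 / 9.81
R = 980.3161 * 0.9963 / 9.81 = 99.5591 m

99.5591 m


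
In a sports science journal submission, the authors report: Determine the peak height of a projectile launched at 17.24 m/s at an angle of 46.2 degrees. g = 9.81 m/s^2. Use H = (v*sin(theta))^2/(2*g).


H = (v*sin(theta))^2 / (2*g)
vy = v*sin(theta) = 17.24 * sin(46.2 deg) = 12.4431 m/s
H = vy^2 / (2*g) = 154.8319 / (2*9.81)
H = 154.8319 / 19.62 = 7.8915 m

7.8915 m


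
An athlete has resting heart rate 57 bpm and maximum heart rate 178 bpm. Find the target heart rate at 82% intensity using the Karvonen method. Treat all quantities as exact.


Target = HRrest + pct*(HRmax - HRrest)
Heart rate reserve = HRmax - HRrest = 178 - 57 = 121 bpm
Fraction = 82% = 0.82
Target = 57 + 0.82 * 121
Target = 57 + 99.22 = 156.22 bpm

156.22 bpm


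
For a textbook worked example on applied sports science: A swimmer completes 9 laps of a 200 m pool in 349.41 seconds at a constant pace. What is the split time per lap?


Split time = total_time / n_laps = 349.41 / 9
Split time = 38.8233 s per lap

38.8233 s


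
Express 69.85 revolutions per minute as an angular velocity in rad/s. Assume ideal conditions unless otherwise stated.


omega = RPM * 2 * pi / 60
omega = 69.85 * 2 * 3.14159 / 60
omega = 438.8805 / 60 = 7.3147 rad/s

7.3147 rad/s


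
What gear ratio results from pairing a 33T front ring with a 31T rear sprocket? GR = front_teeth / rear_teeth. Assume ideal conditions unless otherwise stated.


GR = front_teeth / rear_teeth
GR = 33 / 31
GR = 1.0645

1.0645


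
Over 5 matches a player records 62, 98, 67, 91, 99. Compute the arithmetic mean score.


Average = sum / n
Sum = 417
Average = 417 / 5 = 83.4

83.4


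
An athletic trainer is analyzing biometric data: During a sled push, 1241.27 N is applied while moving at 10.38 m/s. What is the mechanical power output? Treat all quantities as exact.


P = F * v
P = 1241.27 * 10.38
P = 12884.3826 W

12884.3826 W


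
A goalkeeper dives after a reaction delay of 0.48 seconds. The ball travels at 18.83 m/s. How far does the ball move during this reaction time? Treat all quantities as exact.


d = v * t
d = 18.83 * 0.48
d = 9.0384 m

9.0384 m


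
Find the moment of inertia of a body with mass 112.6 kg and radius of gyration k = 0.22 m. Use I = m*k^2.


I = m * k^2
I = 112.6 * 0.22^2
I = 112.6 * 0.0484 = 5.4498 kg*m^2

5.4498 kg*m^2


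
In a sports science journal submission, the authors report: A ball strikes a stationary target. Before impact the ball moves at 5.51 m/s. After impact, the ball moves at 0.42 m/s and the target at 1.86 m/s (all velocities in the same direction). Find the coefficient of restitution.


e = (v2_after - v1_after) / (v1_before - v2_before)
Numerator = 1.86 - 0.42 = 1.44
Denominator = 5.51 - 0 = 5.51
e = 1.44 / 5.51 = 0.2613

0.2613


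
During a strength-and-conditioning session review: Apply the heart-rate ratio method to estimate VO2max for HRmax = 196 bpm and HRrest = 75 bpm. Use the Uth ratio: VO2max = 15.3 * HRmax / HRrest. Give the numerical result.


VO2max = 15.3 * HRmax / HRrest
VO2max = 15.3 * 196 / 75
VO2max = 2998.8 / 75 = 39.984 mL/kg/min

39.984 mL/kg/min


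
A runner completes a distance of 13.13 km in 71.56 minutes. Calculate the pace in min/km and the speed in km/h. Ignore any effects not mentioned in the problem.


Pace = time / distance = 71.56 min / 13.13 km = 5.4501 min/km
Speed = distance / time_in_hours = 13.13 / 1.1927 hr
Speed = 11.0089 km/h

5.4501 min/km, 11.0089 km/h


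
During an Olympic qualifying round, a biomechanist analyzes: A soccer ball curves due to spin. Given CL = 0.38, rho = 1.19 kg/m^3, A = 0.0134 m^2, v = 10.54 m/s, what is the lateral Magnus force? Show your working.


FM = 0.5 * CL * rho * A * v^2
FM = 0.5 * 0.38 * 1.19 * 0.0134 * 10.54^2
v^2 = 111.0916
FM = 0.5 * 0.38 * 1.19 * 0.0134 * 111.0916 = 0.3366 N

0.3366 N


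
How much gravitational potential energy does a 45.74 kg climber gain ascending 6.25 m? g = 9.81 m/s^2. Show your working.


PE = m * g * h
PE = 45.74 * 9.81 * 6.25
PE = 448.7094 * 6.25 = 2804.4338 J

2804.4338 J


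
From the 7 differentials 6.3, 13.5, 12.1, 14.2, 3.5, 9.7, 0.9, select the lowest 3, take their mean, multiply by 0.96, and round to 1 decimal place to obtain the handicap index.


All differentials: 6.3, 13.5, 12.1, 14.2, 3.5, 9.7, 0.9
Sorted: 0.9, 3.5, 6.3, 9.7, 12.1, 13.5, 14.2
Best 3: 0.9, 3.5, 6.3
Average of best = 10.7 / 3 = 3.5667
Raw index = 3.5667 * 0.96 = 3.424
Handicap index = round(3.424, 1) = 3.4

3.4


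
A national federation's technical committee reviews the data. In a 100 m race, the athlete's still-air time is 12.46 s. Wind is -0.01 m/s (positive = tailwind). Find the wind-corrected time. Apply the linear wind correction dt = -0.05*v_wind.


dt = -0.05 * v_wind = -0.05 * -0.01 = 5.0000e-04 s
t_corrected = t_still + dt = 12.46 + (5.0000e-04)
t_corrected = 12.4605 s

12.4605 s


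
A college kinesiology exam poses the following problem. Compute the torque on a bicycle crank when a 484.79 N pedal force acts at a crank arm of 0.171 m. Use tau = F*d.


tau = F * d
tau = 484.79 * 0.171
tau = 82.8991 N*m

82.8991 N*m


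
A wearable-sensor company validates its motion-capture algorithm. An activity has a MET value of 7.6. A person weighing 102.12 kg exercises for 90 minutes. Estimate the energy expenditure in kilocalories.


kcal = MET * mass * time_hr
Convert time: 90 min = 1.5 hr
kcal = 7.6 * 102.12 * 1.5
kcal = 1164.168 kcal

1164.168 kcal


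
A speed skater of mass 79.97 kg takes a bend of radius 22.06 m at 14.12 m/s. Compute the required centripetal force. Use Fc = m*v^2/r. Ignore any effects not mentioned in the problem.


Fc = m * v^2 / r
v^2 = 14.12^2 = 199.3744
Fc = 79.97 * 199.3744 / 22.06
Fc = 15943.9708 / 22.06 = 722.7548 N

722.7548 N


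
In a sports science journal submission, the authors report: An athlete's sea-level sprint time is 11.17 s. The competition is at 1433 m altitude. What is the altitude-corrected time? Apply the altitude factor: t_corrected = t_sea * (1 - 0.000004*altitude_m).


Correction factor = 1 - 0.000004 * 1433 = 0.994268
t_corrected = t_sea * factor = 11.17 * 0.994268
t_corrected = 11.106 s

11.106 s


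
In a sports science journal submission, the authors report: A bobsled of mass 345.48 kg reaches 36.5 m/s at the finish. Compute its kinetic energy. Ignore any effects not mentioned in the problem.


KE = 0.5 * m * v^2
KE = 0.5 * 345.48 * 36.5^2
KE = 0.5 * 345.48 * 1332.25 = 230132.865 J

230132.865 J


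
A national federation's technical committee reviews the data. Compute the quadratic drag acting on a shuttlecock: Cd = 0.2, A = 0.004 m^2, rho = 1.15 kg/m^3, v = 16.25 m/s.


Fd = 0.5 * Cd * rho * A * v^2
Fd = 0.5 * 0.2 * 1.15 * 0.004 * 16.25^2
v^2 = 264.0625
Fd = 0.5 * 0.2 * 1.15 * 0.004 * 264.0625 = 0.1215 N

0.1215 N


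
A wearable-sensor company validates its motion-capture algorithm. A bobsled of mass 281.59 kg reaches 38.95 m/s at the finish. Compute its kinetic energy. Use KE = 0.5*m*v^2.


KE = 0.5 * m * v^2
KE = 0.5 * 281.59 * 38.95^2
KE = 0.5 * 281.59 * 1517.1025 = 213600.4465 J

213600.4465 J


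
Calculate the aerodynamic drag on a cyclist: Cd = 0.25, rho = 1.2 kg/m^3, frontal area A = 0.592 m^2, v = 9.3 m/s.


Fd = 0.5 * Cd * rho * A * v^2
Fd = 0.5 * 0.25 * 1.2 * 0.592 * 9.3^2
v^2 = 86.49
Fd = 0.5 * 0.25 * 1.2 * 0.592 * 86.49 = 7.6803 N

7.6803 N


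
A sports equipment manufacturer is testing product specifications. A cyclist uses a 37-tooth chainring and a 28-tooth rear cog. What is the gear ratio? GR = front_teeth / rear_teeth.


GR = front_teeth / rear_teeth
GR = 37 / 28
GR = 1.3214

1.3214


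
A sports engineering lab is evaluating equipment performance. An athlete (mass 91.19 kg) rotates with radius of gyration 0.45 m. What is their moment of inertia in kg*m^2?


I = m * k^2
I = 91.19 * 0.45^2
I = 91.19 * 0.2025 = 18.466 kg*m^2

18.466 kg*m^2


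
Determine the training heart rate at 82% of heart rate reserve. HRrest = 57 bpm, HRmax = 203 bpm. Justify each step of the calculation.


Target = HRrest + pct*(HRmax - HRrest)
Heart rate reserve = HRmax - HRrest = 203 - 57 = 146 bpm
Fraction = 82% = 0.82
Target = 57 + 0.82 * 146
Target = 57 + 119.72 = 176.72 bpm

176.72 bpm


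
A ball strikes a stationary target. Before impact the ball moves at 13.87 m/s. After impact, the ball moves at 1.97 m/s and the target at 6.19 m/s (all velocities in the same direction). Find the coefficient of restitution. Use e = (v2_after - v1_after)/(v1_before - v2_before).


e = (v2_after - v1_after) / (v1_before - v2_before)
Numerator = 6.19 - 1.97 = 4.22
Denominator = 13.87 - 0 = 13.87
e = 4.22 / 13.87 = 0.3043

0.3043


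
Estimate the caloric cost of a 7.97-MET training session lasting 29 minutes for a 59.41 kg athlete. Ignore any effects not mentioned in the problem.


kcal = MET * mass * time_hr
Convert time: 29 min = 0.4833 hr
kcal = 7.97 * 59.41 * 0.4833
kcal = 228.8572 kcal

228.8572 kcal


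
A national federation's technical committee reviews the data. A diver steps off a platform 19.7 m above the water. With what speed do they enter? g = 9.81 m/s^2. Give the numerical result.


v = sqrt(2 * g * h)
v = sqrt(2 * 9.81 * 19.7)
v = sqrt(386.514) = 19.66 m/s

19.66 m/s


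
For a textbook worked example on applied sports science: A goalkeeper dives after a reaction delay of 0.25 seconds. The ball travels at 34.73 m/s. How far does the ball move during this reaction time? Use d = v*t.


d = v * t
d = 34.73 * 0.25
d = 8.6825 m

8.6825 m
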